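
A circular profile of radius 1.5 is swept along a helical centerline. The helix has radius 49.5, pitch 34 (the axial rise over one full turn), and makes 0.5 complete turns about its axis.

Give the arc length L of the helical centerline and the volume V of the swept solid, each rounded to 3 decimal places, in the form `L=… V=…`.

2πR = 2π·49.5 = 311.017673
per-turn = √(311.017673² + 34²) = √(96731.9927 + 1156) = √97887.9927 = 312.870569
L = 0.5 × 312.870569 = 156.435284
V = π·1.5² × L = 7.068583 × 156.435284 = 1105.775865

L=156.435 V=1105.776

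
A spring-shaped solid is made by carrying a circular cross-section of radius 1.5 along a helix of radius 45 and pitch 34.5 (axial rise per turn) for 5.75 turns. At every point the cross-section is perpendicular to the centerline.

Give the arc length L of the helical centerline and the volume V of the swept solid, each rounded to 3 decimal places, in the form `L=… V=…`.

2πR = 2π·45 = 282.743339
per-turn = √(282.743339² + 34.5²) = √(79943.7956 + 1190.25) = √81134.0456 = 284.840386
L = 5.75 × 284.840386 = 1637.832221
V = π·1.5² × L = 7.068583 × 1637.832221 = 11577.153765

L=1637.832 V=11577.154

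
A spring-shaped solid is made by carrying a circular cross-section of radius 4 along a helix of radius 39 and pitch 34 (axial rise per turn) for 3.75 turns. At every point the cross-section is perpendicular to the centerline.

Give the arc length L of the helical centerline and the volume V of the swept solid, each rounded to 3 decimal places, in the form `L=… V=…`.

2πR = 2π·39 = 245.044227
per-turn = √(245.044227² + 34²) = √(60046.6732 + 1156) = √61202.6732 = 247.391740
L = 3.75 × 247.391740 = 927.719026
V = π·4² × L = 50.265482 × 927.719026 = 46632.244436

L=927.719 V=46632.244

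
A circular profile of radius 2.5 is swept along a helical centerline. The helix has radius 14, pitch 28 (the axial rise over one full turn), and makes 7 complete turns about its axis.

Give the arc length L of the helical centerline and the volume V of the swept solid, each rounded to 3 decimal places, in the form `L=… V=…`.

2πR = 2π·14 = 87.964594
per-turn = √(87.964594² + 28²) = √(7737.7699 + 784) = √8521.7699 = 92.313433
L = 7 × 92.313433 = 646.194029
V = π·2.5² × L = 19.634954 × 646.194029 = 12687.990083

L=646.194 V=12687.990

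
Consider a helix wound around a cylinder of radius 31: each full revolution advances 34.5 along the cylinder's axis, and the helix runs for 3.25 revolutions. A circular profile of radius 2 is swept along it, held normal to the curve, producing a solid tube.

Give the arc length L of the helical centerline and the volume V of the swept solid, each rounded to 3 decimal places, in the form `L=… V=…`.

L=642.884 V=8078.722

2πR = 2π·31 = 194.778745
per-turn = √(194.778745² + 34.5²) = √(37938.7593 + 1190.25) = √39129.0093 = 197.810539
L = 3.25 × 197.810539 = 642.884252
V = π·2² × L = 12.566371 × 642.884252 = 8078.721767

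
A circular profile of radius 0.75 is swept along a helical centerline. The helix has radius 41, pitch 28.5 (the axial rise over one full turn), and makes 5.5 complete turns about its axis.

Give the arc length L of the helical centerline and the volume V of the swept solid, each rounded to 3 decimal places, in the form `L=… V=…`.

L=1425.503 V=2519.071

2πR = 2π·41 = 257.610598
per-turn = √(257.610598² + 28.5²) = √(66363.2200 + 812.25) = √67175.4700 = 259.182310
L = 5.5 × 259.182310 = 1425.502707
V = π·0.75² × L = 1.767146 × 1425.502707 = 2519.071218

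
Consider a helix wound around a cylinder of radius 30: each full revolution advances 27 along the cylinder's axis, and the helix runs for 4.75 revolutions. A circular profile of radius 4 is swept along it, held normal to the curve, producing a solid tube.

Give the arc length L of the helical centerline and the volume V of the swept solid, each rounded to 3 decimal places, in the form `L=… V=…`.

2πR = 2π·30 = 188.495559
per-turn = √(188.495559² + 27²) = √(35530.5758 + 729) = √36259.5758 = 190.419473
L = 4.75 × 190.419473 = 904.492499
V = π·4² × L = 50.265482 × 904.492499 = 45464.751820

L=904.492 V=45464.752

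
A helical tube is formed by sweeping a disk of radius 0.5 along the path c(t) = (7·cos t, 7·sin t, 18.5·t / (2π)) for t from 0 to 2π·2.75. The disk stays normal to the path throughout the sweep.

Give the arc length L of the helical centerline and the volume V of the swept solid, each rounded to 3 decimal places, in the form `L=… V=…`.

2πR = 2π·7 = 43.982297
per-turn = √(43.982297² + 18.5²) = √(1934.4425 + 342.25) = √2276.6925 = 47.714699
L = 2.75 × 47.714699 = 131.215421
V = π·0.5² × L = 0.785398 × 131.215421 = 103.056351

L=131.215 V=103.056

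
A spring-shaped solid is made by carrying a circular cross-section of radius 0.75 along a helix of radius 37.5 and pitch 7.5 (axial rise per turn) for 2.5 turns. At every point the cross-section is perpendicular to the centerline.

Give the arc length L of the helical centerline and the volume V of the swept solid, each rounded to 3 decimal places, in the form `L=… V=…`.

2πR = 2π·37.5 = 235.619449
per-turn = √(235.619449² + 7.5²) = √(55516.5248 + 56.25) = √55572.7748 = 235.738785
L = 2.5 × 235.738785 = 589.346963
V = π·0.75² × L = 1.767146 × 589.346963 = 1041.462049

L=589.347 V=1041.462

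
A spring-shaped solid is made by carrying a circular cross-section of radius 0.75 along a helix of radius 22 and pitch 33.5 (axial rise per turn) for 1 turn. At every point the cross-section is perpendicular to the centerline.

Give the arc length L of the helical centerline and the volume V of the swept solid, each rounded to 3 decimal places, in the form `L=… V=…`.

2πR = 2π·22 = 138.230077
per-turn = √(138.230077² + 33.5²) = √(19107.5541 + 1122.25) = √20229.8041 = 142.231516
L = 1 × 142.231516 = 142.231516
V = π·0.75² × L = 1.767146 × 142.231516 = 251.343836

L=142.232 V=251.344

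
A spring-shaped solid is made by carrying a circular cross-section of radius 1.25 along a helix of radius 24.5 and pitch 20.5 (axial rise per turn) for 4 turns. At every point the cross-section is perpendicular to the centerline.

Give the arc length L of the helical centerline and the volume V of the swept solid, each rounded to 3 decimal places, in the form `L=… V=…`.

L=621.188 V=3049.250

2πR = 2π·24.5 = 153.938040
per-turn = √(153.938040² + 20.5²) = √(23696.9202 + 420.25) = √24117.1702 = 155.297039
L = 4 × 155.297039 = 621.188154
V = π·1.25² × L = 4.908739 × 621.188154 = 3049.250220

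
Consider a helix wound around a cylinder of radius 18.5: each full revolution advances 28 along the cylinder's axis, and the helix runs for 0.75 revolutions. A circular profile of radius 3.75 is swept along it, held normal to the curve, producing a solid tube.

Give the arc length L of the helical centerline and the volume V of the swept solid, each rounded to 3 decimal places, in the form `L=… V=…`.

2πR = 2π·18.5 = 116.238928
per-turn = √(116.238928² + 28²) = √(13511.4884 + 784) = √14295.4884 = 119.563742
L = 0.75 × 119.563742 = 89.672807
V = π·3.75² × L = 44.178647 × 89.672807 = 3961.623239

L=89.673 V=3961.623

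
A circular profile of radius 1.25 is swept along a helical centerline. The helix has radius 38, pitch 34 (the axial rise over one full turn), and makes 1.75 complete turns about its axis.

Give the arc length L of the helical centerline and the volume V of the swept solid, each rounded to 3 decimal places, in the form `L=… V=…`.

2πR = 2π·38 = 238.761042
per-turn = √(238.761042² + 34²) = √(57006.8350 + 1156) = √58162.8350 = 241.169722
L = 1.75 × 241.169722 = 422.047014
V = π·1.25² × L = 4.908739 × 422.047014 = 2071.718437

L=422.047 V=2071.718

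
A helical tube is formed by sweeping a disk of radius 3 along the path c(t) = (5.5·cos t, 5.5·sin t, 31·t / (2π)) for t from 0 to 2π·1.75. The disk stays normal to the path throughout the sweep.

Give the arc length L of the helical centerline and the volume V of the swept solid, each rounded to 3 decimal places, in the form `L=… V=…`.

2πR = 2π·5.5 = 34.557519
per-turn = √(34.557519² + 31²) = √(1194.2221 + 961) = √2155.2221 = 46.424370
L = 1.75 × 46.424370 = 81.242648
V = π·3² × L = 28.274334 × 81.242648 = 2297.081742

L=81.243 V=2297.082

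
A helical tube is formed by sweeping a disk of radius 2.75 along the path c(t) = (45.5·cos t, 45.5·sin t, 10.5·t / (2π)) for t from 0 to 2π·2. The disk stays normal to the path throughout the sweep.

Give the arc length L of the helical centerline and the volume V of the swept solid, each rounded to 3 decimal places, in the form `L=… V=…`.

2πR = 2π·45.5 = 285.884931
per-turn = √(285.884931² + 10.5²) = √(81730.1940 + 110.25) = √81840.4440 = 286.077689
L = 2 × 286.077689 = 572.155378
V = π·2.75² × L = 23.758294 × 572.155378 = 13593.435929

L=572.155 V=13593.436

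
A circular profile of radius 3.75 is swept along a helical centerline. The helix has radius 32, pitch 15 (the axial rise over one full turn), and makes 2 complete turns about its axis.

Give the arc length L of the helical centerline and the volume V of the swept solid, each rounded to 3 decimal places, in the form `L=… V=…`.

2πR = 2π·32 = 201.061930
per-turn = √(201.061930² + 15²) = √(40425.8996 + 225) = √40650.8996 = 201.620683
L = 2 × 201.620683 = 403.241365
V = π·3.75² × L = 44.178647 × 403.241365 = 17814.657799

L=403.241 V=17814.658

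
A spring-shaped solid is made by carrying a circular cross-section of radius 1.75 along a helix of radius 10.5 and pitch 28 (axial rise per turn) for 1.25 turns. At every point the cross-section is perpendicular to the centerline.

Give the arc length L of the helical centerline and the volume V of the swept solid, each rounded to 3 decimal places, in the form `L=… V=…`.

2πR = 2π·10.5 = 65.973446
per-turn = √(65.973446² + 28²) = √(4352.4955 + 784) = √5136.4955 = 71.669349
L = 1.25 × 71.669349 = 89.586686
V = π·1.75² × L = 9.621128 × 89.586686 = 861.924927

L=89.587 V=861.925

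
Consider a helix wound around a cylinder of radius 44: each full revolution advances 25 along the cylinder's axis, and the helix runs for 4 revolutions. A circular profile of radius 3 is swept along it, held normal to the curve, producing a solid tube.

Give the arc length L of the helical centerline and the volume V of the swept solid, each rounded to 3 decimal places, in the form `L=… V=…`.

L=1110.353 V=31394.487

2πR = 2π·44 = 276.460154
per-turn = √(276.460154² + 25²) = √(76430.2165 + 625) = √77055.2165 = 277.588214
L = 4 × 277.588214 = 1110.352855
V = π·3² × L = 28.274334 × 1110.352855 = 31394.487364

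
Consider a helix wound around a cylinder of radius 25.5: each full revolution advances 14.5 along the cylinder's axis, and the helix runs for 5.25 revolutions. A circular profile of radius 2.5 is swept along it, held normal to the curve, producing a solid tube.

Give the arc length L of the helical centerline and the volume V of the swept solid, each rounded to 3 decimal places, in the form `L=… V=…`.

2πR = 2π·25.5 = 160.221225
per-turn = √(160.221225² + 14.5²) = √(25670.8410 + 210.25) = √25881.0910 = 160.876011
L = 5.25 × 160.876011 = 844.599060
V = π·2.5² × L = 19.634954 × 844.599060 = 16583.663761

L=844.599 V=16583.664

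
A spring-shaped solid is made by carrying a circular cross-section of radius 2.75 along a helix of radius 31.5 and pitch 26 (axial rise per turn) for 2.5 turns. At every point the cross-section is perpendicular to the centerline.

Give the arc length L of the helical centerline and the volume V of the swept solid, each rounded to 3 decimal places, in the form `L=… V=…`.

L=499.052 V=11856.624

2πR = 2π·31.5 = 197.920337
per-turn = √(197.920337² + 26²) = √(39172.4599 + 676) = √39848.4599 = 199.620790
L = 2.5 × 199.620790 = 499.051975
V = π·2.75² × L = 23.758294 × 499.051975 = 11856.623774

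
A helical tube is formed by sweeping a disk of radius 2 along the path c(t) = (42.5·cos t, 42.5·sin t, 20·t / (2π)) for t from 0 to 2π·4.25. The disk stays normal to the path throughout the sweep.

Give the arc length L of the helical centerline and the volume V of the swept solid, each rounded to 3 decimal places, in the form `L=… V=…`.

L=1138.079 V=14301.522

2πR = 2π·42.5 = 267.035376
per-turn = √(267.035376² + 20²) = √(71307.8918 + 400) = √71707.8918 = 267.783293
L = 4.25 × 267.783293 = 1138.078994
V = π·2² × L = 12.566371 × 1138.078994 = 14301.522422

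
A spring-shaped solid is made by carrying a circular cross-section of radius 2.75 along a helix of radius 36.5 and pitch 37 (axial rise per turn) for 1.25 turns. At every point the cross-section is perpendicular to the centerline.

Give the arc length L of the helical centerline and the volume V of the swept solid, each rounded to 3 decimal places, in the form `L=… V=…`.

L=290.377 V=6898.868

2πR = 2π·36.5 = 229.336264
per-turn = √(229.336264² + 37²) = √(52595.1219 + 1369) = √53964.1219 = 232.301790
L = 1.25 × 232.301790 = 290.377238
V = π·2.75² × L = 23.758294 × 290.377238 = 6898.867922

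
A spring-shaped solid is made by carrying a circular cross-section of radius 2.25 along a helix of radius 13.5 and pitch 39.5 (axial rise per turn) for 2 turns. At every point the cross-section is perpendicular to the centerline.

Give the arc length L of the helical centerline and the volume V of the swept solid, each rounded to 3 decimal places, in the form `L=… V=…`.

2πR = 2π·13.5 = 84.823002
per-turn = √(84.823002² + 39.5²) = √(7194.9416 + 1560.25) = √8755.1916 = 93.569181
L = 2 × 93.569181 = 187.138362
V = π·2.25² × L = 15.904313 × 187.138362 = 2976.307044

L=187.138 V=2976.307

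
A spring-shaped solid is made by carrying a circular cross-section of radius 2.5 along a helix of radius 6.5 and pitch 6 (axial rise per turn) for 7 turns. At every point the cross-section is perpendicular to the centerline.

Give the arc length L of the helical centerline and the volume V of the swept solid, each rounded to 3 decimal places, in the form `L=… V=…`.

L=288.954 V=5673.591

2πR = 2π·6.5 = 40.840704
per-turn = √(40.840704² + 6²) = √(1667.9631 + 36) = √1703.9631 = 41.279088
L = 7 × 41.279088 = 288.953619
V = π·2.5² × L = 19.634954 × 288.953619 = 5673.591046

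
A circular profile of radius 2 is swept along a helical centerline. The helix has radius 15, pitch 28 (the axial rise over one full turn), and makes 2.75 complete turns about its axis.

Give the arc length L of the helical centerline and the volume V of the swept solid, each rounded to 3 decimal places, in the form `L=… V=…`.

L=270.378 V=3397.664

2πR = 2π·15 = 94.247780
per-turn = √(94.247780² + 28²) = √(8882.6440 + 784) = √9666.6440 = 98.319093
L = 2.75 × 98.319093 = 270.377505
V = π·2² × L = 12.566371 × 270.377505 = 3397.663928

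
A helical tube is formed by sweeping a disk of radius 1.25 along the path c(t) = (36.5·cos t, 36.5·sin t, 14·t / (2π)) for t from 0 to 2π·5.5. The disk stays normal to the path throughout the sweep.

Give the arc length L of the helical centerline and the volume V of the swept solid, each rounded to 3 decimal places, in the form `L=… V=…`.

L=1263.698 V=6203.161

2πR = 2π·36.5 = 229.336264
per-turn = √(229.336264² + 14²) = √(52595.1219 + 196) = √52791.1219 = 229.763186
L = 5.5 × 229.763186 = 1263.697526
V = π·1.25² × L = 4.908739 × 1263.697526 = 6203.160723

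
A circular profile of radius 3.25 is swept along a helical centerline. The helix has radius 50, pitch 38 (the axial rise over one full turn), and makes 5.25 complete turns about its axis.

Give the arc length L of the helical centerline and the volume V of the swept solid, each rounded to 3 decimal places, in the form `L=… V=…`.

L=1661.358 V=55128.958

2πR = 2π·50 = 314.159265
per-turn = √(314.159265² + 38²) = √(98696.0440 + 1444) = √100140.0440 = 316.449118
L = 5.25 × 316.449118 = 1661.357867
V = π·3.25² × L = 33.183072 × 1661.357867 = 55128.958397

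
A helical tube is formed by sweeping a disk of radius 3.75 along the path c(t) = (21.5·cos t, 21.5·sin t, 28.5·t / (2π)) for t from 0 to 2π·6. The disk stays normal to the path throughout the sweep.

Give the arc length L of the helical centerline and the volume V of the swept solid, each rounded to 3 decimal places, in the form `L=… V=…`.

2πR = 2π·21.5 = 135.088484
per-turn = √(135.088484² + 28.5²) = √(18248.8985 + 812.25) = √19061.1485 = 138.062118
L = 6 × 138.062118 = 828.372710
V = π·3.75² × L = 44.178647 × 828.372710 = 36596.385302

L=828.373 V=36596.385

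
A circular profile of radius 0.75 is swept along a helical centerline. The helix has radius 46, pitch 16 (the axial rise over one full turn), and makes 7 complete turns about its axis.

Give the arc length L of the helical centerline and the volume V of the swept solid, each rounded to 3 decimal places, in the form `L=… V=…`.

L=2026.283 V=3580.738

2πR = 2π·46 = 289.026524
per-turn = √(289.026524² + 16²) = √(83536.3317 + 256) = √83792.3317 = 289.469051
L = 7 × 289.469051 = 2026.283359
V = π·0.75² × L = 1.767146 × 2026.283359 = 3580.738265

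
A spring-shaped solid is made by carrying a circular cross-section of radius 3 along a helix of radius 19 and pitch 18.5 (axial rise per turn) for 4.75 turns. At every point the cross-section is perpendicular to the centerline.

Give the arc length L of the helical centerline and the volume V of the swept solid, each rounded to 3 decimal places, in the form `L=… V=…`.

2πR = 2π·19 = 119.380521
per-turn = √(119.380521² + 18.5²) = √(14251.7088 + 342.25) = √14593.9588 = 120.805458
L = 4.75 × 120.805458 = 573.825927
V = π·3² × L = 28.274334 × 573.825927 = 16224.545848

L=573.826 V=16224.546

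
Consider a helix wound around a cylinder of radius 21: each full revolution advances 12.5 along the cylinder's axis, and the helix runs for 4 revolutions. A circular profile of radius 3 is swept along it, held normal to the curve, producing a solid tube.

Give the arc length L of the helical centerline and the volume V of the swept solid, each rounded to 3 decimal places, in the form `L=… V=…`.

2πR = 2π·21 = 131.946891
per-turn = √(131.946891² + 12.5²) = √(17409.9822 + 156.25) = √17566.2322 = 132.537663
L = 4 × 132.537663 = 530.150653
V = π·3² × L = 28.274334 × 530.150653 = 14989.656564

L=530.151 V=14989.657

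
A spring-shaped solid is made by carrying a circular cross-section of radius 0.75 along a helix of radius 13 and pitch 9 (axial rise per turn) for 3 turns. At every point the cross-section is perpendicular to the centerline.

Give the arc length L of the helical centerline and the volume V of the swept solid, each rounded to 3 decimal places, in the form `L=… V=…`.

L=246.527 V=435.650

2πR = 2π·13 = 81.681409
per-turn = √(81.681409² + 9²) = √(6671.8526 + 81) = √6752.8526 = 82.175742
L = 3 × 82.175742 = 246.527226
V = π·0.75² × L = 1.767146 × 246.527226 = 435.649569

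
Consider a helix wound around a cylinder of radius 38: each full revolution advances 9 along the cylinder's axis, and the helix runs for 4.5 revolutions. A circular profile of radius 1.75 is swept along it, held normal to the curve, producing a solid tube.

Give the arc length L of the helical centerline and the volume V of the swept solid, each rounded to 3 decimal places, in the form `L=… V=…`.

2πR = 2π·38 = 238.761042
per-turn = √(238.761042² + 9²) = √(57006.8350 + 81) = √57087.8350 = 238.930607
L = 4.5 × 238.930607 = 1075.187732
V = π·1.75² × L = 9.621128 × 1075.187732 = 10344.518258

L=1075.188 V=10344.518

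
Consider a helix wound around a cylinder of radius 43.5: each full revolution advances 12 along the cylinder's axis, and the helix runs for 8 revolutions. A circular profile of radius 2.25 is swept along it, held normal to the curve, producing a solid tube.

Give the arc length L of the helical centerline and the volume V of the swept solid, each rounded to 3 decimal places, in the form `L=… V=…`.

L=2188.655 V=34809.052

2πR = 2π·43.5 = 273.318561
per-turn = √(273.318561² + 12²) = √(74703.0357 + 144) = √74847.0357 = 273.581863
L = 8 × 273.581863 = 2188.654903
V = π·2.25² × L = 15.904313 × 2188.654903 = 34809.052212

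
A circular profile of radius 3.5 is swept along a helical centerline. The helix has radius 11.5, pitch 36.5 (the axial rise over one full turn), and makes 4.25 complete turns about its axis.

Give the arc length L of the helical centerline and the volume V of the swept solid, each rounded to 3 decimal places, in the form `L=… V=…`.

2πR = 2π·11.5 = 72.256631
per-turn = √(72.256631² + 36.5²) = √(5221.0207 + 1332.25) = √6553.2707 = 80.952274
L = 4.25 × 80.952274 = 344.047166
V = π·3.5² × L = 38.484510 × 344.047166 = 13240.486608

L=344.047 V=13240.487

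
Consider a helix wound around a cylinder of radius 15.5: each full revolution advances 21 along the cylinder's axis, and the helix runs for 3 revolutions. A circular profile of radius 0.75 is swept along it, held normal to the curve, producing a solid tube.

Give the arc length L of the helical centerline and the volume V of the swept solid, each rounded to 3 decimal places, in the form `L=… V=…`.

2πR = 2π·15.5 = 97.389372
per-turn = √(97.389372² + 21²) = √(9484.6898 + 441) = √9925.6898 = 99.627756
L = 3 × 99.627756 = 298.883269
V = π·0.75² × L = 1.767146 × 298.883269 = 528.170334

L=298.883 V=528.170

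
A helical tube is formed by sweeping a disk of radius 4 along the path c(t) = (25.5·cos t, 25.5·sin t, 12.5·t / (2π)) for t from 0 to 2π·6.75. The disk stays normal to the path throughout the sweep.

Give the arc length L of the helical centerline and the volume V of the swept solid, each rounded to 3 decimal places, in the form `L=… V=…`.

2πR = 2π·25.5 = 160.221225
per-turn = √(160.221225² + 12.5²) = √(25670.8410 + 156.25) = √25827.0910 = 160.708093
L = 6.75 × 160.708093 = 1084.779625
V = π·4² × L = 50.265482 × 1084.779625 = 54526.971234

L=1084.780 V=54526.971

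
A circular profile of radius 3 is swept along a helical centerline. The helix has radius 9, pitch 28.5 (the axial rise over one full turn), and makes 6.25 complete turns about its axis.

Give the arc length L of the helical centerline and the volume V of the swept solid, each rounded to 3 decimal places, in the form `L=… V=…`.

L=395.779 V=11190.376

2πR = 2π·9 = 56.548668
per-turn = √(56.548668² + 28.5²) = √(3197.7518 + 812.25) = √4010.0018 = 63.324575
L = 6.25 × 63.324575 = 395.778595
V = π·3² × L = 28.274334 × 395.778595 = 11190.376141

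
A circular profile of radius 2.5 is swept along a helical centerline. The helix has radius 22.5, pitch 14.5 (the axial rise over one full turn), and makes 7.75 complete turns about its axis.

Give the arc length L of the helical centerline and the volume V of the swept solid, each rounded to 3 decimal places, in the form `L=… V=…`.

2πR = 2π·22.5 = 141.371669
per-turn = √(141.371669² + 14.5²) = √(19985.9489 + 210.25) = √20196.1989 = 142.113331
L = 7.75 × 142.113331 = 1101.378317
V = π·2.5² × L = 19.634954 × 1101.378317 = 21625.512684

L=1101.378 V=21625.513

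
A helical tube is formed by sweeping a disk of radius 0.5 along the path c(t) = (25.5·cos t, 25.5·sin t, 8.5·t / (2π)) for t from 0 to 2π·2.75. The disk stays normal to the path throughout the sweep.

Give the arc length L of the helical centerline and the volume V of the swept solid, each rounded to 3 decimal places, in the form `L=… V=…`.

L=441.228 V=346.540

2πR = 2π·25.5 = 160.221225
per-turn = √(160.221225² + 8.5²) = √(25670.8410 + 72.25) = √25743.0910 = 160.446536
L = 2.75 × 160.446536 = 441.227975
V = π·0.5² × L = 0.785398 × 441.227975 = 346.539641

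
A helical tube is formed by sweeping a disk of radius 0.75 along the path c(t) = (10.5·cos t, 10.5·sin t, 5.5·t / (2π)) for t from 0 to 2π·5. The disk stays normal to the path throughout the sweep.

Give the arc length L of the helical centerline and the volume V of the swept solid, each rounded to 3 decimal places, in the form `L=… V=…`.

2πR = 2π·10.5 = 65.973446
per-turn = √(65.973446² + 5.5²) = √(4352.4955 + 30.25) = √4382.7455 = 66.202308
L = 5 × 66.202308 = 331.011538
V = π·0.75² × L = 1.767146 × 331.011538 = 584.945672

L=331.012 V=584.946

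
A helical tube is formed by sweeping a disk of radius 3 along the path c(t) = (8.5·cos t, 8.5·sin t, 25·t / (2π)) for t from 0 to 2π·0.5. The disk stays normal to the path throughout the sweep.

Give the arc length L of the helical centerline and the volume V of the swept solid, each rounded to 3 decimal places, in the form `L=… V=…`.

L=29.484 V=833.651

2πR = 2π·8.5 = 53.407075
per-turn = √(53.407075² + 25²) = √(2852.3157 + 625) = √3477.3157 = 58.968769
L = 0.5 × 58.968769 = 29.484384
V = π·3² × L = 28.274334 × 29.484384 = 833.651326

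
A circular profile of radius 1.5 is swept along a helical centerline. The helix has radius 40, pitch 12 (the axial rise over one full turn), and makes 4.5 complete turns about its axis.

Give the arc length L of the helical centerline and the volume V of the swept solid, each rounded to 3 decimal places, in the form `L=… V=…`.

L=1132.262 V=8003.487

2πR = 2π·40 = 251.327412
per-turn = √(251.327412² + 12²) = √(63165.4682 + 144) = √63309.4682 = 251.613728
L = 4.5 × 251.613728 = 1132.261776
V = π·1.5² × L = 7.068583 × 1132.261776 = 8003.486877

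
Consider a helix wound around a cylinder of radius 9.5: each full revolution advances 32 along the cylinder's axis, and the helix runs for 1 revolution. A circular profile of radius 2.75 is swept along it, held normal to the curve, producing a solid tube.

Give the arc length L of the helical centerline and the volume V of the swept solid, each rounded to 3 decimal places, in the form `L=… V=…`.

2πR = 2π·9.5 = 59.690260
per-turn = √(59.690260² + 32²) = √(3562.9272 + 1024) = √4586.9272 = 67.726857
L = 1 × 67.726857 = 67.726857
V = π·2.75² × L = 23.758294 × 67.726857 = 1609.074615

L=67.727 V=1609.075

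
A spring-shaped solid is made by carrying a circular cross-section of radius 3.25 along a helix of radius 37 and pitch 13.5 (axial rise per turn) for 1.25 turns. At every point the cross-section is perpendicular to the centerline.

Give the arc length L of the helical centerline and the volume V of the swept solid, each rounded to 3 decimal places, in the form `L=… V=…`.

2πR = 2π·37 = 232.477856
per-turn = √(232.477856² + 13.5²) = √(54045.9537 + 182.25) = √54228.2037 = 232.869499
L = 1.25 × 232.869499 = 291.086874
V = π·3.25² × L = 33.183072 × 291.086874 = 9659.156819

L=291.087 V=9659.157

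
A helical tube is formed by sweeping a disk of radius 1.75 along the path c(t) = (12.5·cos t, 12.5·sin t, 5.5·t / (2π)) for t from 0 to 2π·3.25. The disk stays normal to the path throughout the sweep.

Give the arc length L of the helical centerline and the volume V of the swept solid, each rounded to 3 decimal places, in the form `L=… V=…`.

2πR = 2π·12.5 = 78.539816
per-turn = √(78.539816² + 5.5²) = √(6168.5028 + 30.25) = √6198.7528 = 78.732158
L = 3.25 × 78.732158 = 255.879514
V = π·1.75² × L = 9.621128 × 255.879514 = 2461.849434

L=255.880 V=2461.849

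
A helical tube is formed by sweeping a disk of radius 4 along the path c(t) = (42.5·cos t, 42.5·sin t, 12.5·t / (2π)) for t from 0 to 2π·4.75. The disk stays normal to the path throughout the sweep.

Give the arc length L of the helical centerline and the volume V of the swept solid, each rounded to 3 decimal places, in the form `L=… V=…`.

L=1269.807 V=63827.459

2πR = 2π·42.5 = 267.035376
per-turn = √(267.035376² + 12.5²) = √(71307.8918 + 156.25) = √71464.1418 = 267.327780
L = 4.75 × 267.327780 = 1269.806954
V = π·4² × L = 50.265482 × 1269.806954 = 63827.459149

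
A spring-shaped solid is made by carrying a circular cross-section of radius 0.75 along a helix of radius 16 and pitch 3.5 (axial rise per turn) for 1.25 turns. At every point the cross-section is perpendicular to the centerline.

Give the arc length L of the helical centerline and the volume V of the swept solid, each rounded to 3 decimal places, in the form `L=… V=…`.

L=125.740 V=222.201

2πR = 2π·16 = 100.530965
per-turn = √(100.530965² + 3.5²) = √(10106.4749 + 12.25) = √10118.7249 = 100.591873
L = 1.25 × 100.591873 = 125.739841
V = π·0.75² × L = 1.767146 × 125.739841 = 222.200641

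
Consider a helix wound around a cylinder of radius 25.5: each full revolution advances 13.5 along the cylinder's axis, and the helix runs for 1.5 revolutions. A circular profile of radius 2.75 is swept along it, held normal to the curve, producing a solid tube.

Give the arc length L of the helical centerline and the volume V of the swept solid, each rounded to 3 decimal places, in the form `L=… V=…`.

2πR = 2π·25.5 = 160.221225
per-turn = √(160.221225² + 13.5²) = √(25670.8410 + 182.25) = √25853.0910 = 160.788964
L = 1.5 × 160.788964 = 241.183446
V = π·2.75² × L = 23.758294 × 241.183446 = 5730.107336

L=241.183 V=5730.107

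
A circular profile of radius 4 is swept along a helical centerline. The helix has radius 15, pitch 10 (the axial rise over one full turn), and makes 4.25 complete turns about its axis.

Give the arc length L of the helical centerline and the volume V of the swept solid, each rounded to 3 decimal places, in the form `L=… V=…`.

L=402.801 V=20247.009

2πR = 2π·15 = 94.247780
per-turn = √(94.247780² + 10²) = √(8882.6440 + 100) = √8982.6440 = 94.776811
L = 4.25 × 94.776811 = 402.801448
V = π·4² × L = 50.265482 × 402.801448 = 20247.009120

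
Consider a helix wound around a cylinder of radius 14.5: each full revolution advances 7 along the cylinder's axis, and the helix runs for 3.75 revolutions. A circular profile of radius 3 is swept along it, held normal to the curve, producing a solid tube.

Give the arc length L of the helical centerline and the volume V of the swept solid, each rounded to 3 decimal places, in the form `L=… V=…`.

L=342.655 V=9688.346

2πR = 2π·14.5 = 91.106187
per-turn = √(91.106187² + 7²) = √(8300.3373 + 49) = √8349.3373 = 91.374708
L = 3.75 × 91.374708 = 342.655156
V = π·3² × L = 28.274334 × 342.655156 = 9688.346282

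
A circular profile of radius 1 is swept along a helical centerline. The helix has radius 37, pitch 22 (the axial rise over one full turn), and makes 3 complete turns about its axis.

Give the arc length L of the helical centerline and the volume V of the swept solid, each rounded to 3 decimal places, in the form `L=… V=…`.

2πR = 2π·37 = 232.477856
per-turn = √(232.477856² + 22²) = √(54045.9537 + 484) = √54529.9537 = 233.516496
L = 3 × 233.516496 = 700.549487
V = π·1² × L = 3.141593 × 700.549487 = 2200.841121

L=700.549 V=2200.841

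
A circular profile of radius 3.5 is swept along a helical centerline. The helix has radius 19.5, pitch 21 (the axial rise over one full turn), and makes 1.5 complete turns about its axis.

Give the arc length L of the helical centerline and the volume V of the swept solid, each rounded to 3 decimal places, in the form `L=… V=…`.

L=186.463 V=7175.943

2πR = 2π·19.5 = 122.522113
per-turn = √(122.522113² + 21²) = √(15011.6683 + 441) = √15452.6683 = 124.308762
L = 1.5 × 124.308762 = 186.463143
V = π·3.5² × L = 38.484510 × 186.463143 = 7175.942689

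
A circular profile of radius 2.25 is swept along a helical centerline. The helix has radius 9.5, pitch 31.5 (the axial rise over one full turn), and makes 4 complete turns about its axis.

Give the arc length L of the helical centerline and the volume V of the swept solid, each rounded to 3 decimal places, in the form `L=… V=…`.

L=269.968 V=4293.659

2πR = 2π·9.5 = 59.690260
per-turn = √(59.690260² + 31.5²) = √(3562.9272 + 992.25) = √4555.1772 = 67.492053
L = 4 × 67.492053 = 269.968211
V = π·2.25² × L = 15.904313 × 269.968211 = 4293.658878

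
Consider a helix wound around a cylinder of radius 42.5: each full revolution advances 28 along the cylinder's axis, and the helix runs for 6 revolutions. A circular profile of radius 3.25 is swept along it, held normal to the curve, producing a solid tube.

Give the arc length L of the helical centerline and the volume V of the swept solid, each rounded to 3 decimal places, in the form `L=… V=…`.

2πR = 2π·42.5 = 267.035376
per-turn = √(267.035376² + 28²) = √(71307.8918 + 784) = √72091.8918 = 268.499333
L = 6 × 268.499333 = 1610.995998
V = π·3.25² × L = 33.183072 × 1610.995998 = 53457.796835

L=1610.996 V=53457.797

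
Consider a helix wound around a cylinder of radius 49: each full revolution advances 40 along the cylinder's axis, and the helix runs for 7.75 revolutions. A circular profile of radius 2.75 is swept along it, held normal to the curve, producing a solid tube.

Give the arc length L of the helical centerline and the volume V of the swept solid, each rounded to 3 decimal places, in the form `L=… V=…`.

2πR = 2π·49 = 307.876080
per-turn = √(307.876080² + 40²) = √(94787.6807 + 1600) = √96387.6807 = 310.463654
L = 7.75 × 310.463654 = 2406.093321
V = π·2.75² × L = 23.758294 × 2406.093321 = 57164.673581

L=2406.093 V=57164.674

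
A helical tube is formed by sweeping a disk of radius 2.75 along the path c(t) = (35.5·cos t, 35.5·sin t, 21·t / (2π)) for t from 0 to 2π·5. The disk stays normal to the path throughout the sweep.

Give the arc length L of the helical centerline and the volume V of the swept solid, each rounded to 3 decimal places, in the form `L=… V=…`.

L=1120.197 V=26613.976

2πR = 2π·35.5 = 223.053078
per-turn = √(223.053078² + 21²) = √(49752.6758 + 441) = √50193.6758 = 224.039451
L = 5 × 224.039451 = 1120.197257
V = π·2.75² × L = 23.758294 × 1120.197257 = 26613.976266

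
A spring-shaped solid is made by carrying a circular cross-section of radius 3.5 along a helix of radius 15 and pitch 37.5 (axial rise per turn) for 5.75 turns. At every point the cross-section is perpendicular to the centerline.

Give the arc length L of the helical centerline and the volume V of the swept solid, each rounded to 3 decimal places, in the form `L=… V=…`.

2πR = 2π·15 = 94.247780
per-turn = √(94.247780² + 37.5²) = √(8882.6440 + 1406.25) = √10288.8940 = 101.434185
L = 5.75 × 101.434185 = 583.246566
V = π·3.5² × L = 38.484510 × 583.246566 = 22445.958300

L=583.247 V=22445.958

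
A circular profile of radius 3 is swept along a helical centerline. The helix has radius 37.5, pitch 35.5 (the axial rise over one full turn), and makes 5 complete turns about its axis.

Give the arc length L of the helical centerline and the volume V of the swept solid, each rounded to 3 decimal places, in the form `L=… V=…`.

L=1191.394 V=33685.868

2πR = 2π·37.5 = 235.619449
per-turn = √(235.619449² + 35.5²) = √(55516.5248 + 1260.25) = √56776.7748 = 238.278775
L = 5 × 238.278775 = 1191.393876
V = π·3² × L = 28.274334 × 1191.393876 = 33685.868249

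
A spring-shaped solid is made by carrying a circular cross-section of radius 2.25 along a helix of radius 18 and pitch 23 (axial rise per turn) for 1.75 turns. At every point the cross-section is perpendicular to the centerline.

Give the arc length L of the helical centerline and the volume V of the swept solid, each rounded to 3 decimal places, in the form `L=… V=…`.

2πR = 2π·18 = 113.097336
per-turn = √(113.097336² + 23²) = √(12791.0073 + 529) = √13320.0073 = 115.412336
L = 1.75 × 115.412336 = 201.971588
V = π·2.25² × L = 15.904313 × 201.971588 = 3212.219314

L=201.972 V=3212.219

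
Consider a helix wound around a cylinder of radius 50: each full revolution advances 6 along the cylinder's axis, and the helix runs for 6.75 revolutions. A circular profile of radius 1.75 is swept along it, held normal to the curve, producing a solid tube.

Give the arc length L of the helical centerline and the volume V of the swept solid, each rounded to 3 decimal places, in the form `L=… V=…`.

2πR = 2π·50 = 314.159265
per-turn = √(314.159265² + 6²) = √(98696.0440 + 36) = √98732.0440 = 314.216556
L = 6.75 × 314.216556 = 2120.961752
V = π·1.75² × L = 9.621128 × 2120.961752 = 20406.043446

L=2120.962 V=20406.043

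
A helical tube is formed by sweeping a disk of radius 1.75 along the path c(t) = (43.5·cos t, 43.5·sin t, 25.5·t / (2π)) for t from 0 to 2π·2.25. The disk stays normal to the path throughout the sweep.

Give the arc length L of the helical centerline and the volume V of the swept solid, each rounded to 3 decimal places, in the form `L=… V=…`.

2πR = 2π·43.5 = 273.318561
per-turn = √(273.318561² + 25.5²) = √(74703.0357 + 650.25) = √75353.2857 = 274.505529
L = 2.25 × 274.505529 = 617.637441
V = π·1.75² × L = 9.621128 × 617.637441 = 5942.368573

L=617.637 V=5942.369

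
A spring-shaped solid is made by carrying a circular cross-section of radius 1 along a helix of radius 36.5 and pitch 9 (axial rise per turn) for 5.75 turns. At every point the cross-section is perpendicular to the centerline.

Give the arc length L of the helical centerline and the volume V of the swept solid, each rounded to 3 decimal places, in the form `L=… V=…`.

2πR = 2π·36.5 = 229.336264
per-turn = √(229.336264² + 9²) = √(52595.1219 + 81) = √52676.1219 = 229.512792
L = 5.75 × 229.512792 = 1319.698556
V = π·1² × L = 3.141593 × 1319.698556 = 4145.955289

L=1319.699 V=4145.955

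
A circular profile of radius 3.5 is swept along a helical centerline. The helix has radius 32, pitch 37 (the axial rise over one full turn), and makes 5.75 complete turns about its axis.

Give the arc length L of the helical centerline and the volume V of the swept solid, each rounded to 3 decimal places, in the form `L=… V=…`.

2πR = 2π·32 = 201.061930
per-turn = √(201.061930² + 37²) = √(40425.8996 + 1369) = √41794.8996 = 204.438009
L = 5.75 × 204.438009 = 1175.518553
V = π·3.5² × L = 38.484510 × 1175.518553 = 45239.255523

L=1175.519 V=45239.256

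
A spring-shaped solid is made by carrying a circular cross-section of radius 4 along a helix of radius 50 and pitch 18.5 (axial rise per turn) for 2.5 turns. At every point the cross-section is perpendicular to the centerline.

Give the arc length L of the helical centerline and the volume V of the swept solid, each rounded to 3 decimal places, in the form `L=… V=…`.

L=786.759 V=39546.808

2πR = 2π·50 = 314.159265
per-turn = √(314.159265² + 18.5²) = √(98696.0440 + 342.25) = √99038.2940 = 314.703502
L = 2.5 × 314.703502 = 786.758754
V = π·4² × L = 50.265482 × 786.758754 = 39546.808366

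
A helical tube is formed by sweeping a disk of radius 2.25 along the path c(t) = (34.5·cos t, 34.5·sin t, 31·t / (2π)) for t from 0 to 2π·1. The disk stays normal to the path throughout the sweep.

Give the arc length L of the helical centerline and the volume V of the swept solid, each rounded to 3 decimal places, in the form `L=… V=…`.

L=218.975 V=3482.652

2πR = 2π·34.5 = 216.769893
per-turn = √(216.769893² + 31²) = √(46989.1866 + 961) = √47950.1866 = 218.975310
L = 1 × 218.975310 = 218.975310
V = π·2.25² × L = 15.904313 × 218.975310 = 3482.651834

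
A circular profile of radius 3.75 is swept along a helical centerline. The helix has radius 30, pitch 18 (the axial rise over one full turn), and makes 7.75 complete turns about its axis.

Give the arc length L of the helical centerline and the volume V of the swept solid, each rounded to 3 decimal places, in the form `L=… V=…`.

2πR = 2π·30 = 188.495559
per-turn = √(188.495559² + 18²) = √(35530.5758 + 324) = √35854.5758 = 189.353046
L = 7.75 × 189.353046 = 1467.486103
V = π·3.75² × L = 44.178647 × 1467.486103 = 64831.550055

L=1467.486 V=64831.550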